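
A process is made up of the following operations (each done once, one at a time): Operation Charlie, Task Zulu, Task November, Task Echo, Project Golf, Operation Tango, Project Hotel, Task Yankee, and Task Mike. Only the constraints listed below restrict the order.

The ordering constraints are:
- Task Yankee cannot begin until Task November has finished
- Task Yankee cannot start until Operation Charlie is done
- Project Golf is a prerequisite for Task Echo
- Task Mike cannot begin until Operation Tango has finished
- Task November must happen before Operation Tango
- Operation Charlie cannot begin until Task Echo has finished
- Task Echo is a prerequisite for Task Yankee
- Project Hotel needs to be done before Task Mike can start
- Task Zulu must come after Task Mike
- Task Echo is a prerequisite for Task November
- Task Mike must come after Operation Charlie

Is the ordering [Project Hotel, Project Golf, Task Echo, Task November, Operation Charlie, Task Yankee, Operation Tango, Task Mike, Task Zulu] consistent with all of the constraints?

Every stated constraint is respected: Project Hotel sits at position 1, ahead of Task Mike at position 8, and each of the other listed pairs likewise has the predecessor earlier in the sequence.

Yes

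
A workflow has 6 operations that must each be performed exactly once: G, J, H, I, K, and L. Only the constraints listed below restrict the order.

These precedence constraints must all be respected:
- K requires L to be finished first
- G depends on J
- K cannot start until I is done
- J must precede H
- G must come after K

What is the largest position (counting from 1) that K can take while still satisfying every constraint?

5

The only operation forced after K (directly or by a chain) is G.
So at least 1 operation follows K, putting K no later than position 5. That position is achievable by scheduling everything else first.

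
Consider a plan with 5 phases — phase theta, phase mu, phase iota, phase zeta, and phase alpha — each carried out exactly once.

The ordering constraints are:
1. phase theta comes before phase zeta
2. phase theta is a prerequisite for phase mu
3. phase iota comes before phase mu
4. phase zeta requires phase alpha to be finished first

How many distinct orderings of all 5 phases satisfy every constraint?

16

3 phases have no prerequisites (phase theta, phase iota, phase alpha), so any of them could come first.
Enumerating by repeatedly choosing an available phase (one whose prerequisites are all placed) gives 16 distinct complete orderings.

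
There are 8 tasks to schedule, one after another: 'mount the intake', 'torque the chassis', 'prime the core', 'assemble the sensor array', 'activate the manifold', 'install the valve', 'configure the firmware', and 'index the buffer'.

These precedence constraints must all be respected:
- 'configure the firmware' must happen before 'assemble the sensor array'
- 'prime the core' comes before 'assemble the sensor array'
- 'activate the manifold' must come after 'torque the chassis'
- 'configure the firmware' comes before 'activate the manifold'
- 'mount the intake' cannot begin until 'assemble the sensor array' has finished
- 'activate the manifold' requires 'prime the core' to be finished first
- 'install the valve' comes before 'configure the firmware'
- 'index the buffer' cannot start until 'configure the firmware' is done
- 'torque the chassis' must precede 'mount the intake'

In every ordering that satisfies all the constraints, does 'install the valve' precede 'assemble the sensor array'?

Following the dependencies: 'install the valve' → 'configure the firmware' → 'assemble the sensor array'.
Hence 'install the valve' necessarily comes before 'assemble the sensor array'.

Yes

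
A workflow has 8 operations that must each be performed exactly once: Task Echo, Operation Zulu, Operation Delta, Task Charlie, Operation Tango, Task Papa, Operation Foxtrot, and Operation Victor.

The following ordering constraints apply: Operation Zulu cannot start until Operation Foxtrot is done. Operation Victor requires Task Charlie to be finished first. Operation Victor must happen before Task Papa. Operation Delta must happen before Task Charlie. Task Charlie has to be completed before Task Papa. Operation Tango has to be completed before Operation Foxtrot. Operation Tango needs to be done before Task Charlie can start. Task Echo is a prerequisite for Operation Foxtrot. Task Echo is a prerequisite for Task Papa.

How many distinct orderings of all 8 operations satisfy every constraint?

88

The operations with no prerequisites are Task Echo, Operation Delta, Operation Tango; any of them can be placed first.
Systematically extending each partial ordering one operation at a time and counting, there are 88 complete orderings.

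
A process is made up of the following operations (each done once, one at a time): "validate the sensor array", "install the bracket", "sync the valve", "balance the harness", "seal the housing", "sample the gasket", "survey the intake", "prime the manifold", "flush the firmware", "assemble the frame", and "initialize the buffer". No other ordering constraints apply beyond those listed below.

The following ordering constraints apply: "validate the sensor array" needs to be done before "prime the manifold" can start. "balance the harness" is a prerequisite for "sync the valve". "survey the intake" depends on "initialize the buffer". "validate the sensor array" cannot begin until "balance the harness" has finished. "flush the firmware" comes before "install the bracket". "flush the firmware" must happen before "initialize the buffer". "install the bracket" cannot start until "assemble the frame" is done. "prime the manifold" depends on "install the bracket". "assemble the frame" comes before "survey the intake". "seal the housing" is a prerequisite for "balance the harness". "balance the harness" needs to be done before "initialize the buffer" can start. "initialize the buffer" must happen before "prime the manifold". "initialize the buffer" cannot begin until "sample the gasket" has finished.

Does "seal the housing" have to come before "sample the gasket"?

"seal the housing" and "sample the gasket" are not related by any chain of constraints.
There exist valid orderings with "sample the gasket" before "seal the housing", so "seal the housing" is not required to come first.

No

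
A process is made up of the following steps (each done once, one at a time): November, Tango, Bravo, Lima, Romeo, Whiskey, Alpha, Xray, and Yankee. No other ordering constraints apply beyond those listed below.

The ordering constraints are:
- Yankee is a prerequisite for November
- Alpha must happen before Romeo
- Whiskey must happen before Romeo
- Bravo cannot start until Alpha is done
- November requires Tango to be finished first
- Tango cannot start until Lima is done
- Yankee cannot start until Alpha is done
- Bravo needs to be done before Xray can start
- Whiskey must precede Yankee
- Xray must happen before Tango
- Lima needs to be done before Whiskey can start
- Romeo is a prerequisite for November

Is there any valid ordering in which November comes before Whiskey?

No

There is a dependency chain Whiskey → Yankee → November, so November always comes after Whiskey.
Hence November can never be scheduled before Whiskey.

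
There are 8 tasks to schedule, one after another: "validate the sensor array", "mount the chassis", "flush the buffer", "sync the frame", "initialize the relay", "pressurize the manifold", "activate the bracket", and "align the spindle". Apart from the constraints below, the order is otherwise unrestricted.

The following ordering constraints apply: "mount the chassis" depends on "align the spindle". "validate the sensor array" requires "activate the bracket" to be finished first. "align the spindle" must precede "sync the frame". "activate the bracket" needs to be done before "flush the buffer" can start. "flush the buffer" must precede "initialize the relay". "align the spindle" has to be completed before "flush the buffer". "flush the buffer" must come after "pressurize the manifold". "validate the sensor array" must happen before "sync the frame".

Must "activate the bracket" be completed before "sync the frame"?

Yes

There is a constraint chain "activate the bracket" → "validate the sensor array" → "sync the frame".
Hence "activate the bracket" necessarily comes before "sync the frame".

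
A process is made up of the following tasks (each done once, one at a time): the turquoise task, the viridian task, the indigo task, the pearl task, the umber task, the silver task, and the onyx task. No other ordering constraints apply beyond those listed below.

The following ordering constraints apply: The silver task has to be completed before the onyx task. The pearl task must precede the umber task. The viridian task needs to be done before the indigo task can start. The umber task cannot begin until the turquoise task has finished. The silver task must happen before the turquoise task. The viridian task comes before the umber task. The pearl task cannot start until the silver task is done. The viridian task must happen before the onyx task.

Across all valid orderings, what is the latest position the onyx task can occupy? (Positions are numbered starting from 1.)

7

Nothing depends on the onyx task, so it can be the final task, position 7.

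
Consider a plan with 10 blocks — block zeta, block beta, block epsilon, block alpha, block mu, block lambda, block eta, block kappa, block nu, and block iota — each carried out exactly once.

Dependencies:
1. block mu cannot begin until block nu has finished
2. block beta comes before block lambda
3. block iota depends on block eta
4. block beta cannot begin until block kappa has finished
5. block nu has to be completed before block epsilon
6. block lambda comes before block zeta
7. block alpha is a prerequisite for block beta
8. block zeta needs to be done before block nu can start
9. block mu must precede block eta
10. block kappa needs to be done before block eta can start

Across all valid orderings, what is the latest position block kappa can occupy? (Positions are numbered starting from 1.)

The blocks that are forced after block kappa, directly or by a chain of constraints, are block zeta, block beta, block epsilon, block mu, block lambda, block eta, block nu, block iota. That's 8 blocks.
With 8 mandatory successors out of 10 blocks total, the latest slot for block kappa is 10−8 = 2, and it's reachable by doing all non-successors before block kappa.

2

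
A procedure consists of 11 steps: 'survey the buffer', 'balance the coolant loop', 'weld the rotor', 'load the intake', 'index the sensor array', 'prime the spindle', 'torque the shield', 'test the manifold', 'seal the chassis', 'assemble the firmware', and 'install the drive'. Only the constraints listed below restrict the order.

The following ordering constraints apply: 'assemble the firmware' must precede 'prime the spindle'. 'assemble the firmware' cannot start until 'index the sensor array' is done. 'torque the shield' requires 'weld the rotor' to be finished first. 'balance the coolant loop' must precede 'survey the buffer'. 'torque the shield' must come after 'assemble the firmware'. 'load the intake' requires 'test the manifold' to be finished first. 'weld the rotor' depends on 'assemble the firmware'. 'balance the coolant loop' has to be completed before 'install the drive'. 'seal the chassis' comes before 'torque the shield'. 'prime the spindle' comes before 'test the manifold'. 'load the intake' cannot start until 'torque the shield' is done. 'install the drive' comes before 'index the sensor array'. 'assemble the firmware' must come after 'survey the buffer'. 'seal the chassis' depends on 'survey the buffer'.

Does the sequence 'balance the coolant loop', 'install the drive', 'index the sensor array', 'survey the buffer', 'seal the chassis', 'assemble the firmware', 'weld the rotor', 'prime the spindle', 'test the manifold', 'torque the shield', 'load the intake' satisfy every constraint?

Yes

Going through the constraints one by one, each required predecessor appears earlier in the sequence than its dependent — e.g. 'seal the chassis' (position 5) is before 'torque the shield' (position 10), as required.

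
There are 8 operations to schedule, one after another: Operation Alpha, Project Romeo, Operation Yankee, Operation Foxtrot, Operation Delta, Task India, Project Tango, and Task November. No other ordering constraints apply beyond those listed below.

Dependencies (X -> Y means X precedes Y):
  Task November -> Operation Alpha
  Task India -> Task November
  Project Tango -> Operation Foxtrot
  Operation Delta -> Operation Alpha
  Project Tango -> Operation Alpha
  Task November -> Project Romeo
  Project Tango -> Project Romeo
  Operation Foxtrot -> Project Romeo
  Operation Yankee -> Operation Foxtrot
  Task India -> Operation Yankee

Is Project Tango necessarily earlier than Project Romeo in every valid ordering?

Yes

Tracing the constraints gives a chain: Project Tango → Project Romeo.
Hence Project Tango necessarily comes before Project Romeo.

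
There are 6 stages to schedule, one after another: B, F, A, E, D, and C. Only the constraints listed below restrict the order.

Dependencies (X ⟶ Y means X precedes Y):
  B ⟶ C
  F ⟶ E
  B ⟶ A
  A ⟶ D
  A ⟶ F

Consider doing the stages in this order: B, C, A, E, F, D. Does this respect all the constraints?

Here F comes after E.
Since F is required before E, the ordering is invalid.

No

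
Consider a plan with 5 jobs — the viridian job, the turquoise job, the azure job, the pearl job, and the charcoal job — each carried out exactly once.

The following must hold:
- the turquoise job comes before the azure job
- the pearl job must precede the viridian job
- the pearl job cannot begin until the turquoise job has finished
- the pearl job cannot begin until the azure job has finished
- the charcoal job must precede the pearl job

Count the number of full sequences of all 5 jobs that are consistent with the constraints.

3

The jobs with no prerequisites are the turquoise job, the charcoal job; any of them can be placed first.
Systematically extending each partial ordering one job at a time and counting, there are 3 complete orderings.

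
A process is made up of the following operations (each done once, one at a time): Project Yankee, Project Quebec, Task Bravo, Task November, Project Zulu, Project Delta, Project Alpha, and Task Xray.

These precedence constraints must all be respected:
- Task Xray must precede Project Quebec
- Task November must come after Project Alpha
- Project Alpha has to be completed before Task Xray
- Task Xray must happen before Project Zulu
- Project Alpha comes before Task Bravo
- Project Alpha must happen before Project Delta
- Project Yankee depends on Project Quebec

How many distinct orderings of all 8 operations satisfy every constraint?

630

Project Alpha is the only operation with nothing required before it, so every ordering starts there.
Systematically extending each partial ordering one operation at a time and counting, there are 630 complete orderings.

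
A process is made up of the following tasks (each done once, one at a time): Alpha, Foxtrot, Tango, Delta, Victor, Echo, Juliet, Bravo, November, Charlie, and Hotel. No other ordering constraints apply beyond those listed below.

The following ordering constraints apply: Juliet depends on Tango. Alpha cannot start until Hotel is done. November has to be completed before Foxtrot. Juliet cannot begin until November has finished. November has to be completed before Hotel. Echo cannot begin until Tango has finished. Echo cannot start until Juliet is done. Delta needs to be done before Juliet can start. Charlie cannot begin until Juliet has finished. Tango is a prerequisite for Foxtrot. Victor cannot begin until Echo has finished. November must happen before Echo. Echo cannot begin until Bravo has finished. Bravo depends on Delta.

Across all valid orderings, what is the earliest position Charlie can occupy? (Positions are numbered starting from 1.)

5

Working backwards through the constraints from Charlie, its full set of required predecessors is Tango, Delta, Juliet, November — 4 of them.
So at minimum 4 tasks come before Charlie, putting Charlie no earlier than position 5. That position is achievable by scheduling exactly those predecessors first.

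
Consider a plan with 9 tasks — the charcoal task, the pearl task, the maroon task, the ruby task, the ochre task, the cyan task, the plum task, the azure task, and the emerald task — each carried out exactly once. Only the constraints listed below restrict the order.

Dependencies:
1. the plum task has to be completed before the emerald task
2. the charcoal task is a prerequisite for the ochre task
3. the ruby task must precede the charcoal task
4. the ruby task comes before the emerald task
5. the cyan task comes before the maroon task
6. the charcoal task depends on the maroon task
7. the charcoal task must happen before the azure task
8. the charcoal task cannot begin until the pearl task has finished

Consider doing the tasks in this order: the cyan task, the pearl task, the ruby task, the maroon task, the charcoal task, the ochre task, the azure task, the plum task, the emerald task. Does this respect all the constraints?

Yes

Going through the constraints one by one, each required predecessor appears earlier in the sequence than its dependent — e.g. the ruby task (position 3) is before the emerald task (position 9), as required.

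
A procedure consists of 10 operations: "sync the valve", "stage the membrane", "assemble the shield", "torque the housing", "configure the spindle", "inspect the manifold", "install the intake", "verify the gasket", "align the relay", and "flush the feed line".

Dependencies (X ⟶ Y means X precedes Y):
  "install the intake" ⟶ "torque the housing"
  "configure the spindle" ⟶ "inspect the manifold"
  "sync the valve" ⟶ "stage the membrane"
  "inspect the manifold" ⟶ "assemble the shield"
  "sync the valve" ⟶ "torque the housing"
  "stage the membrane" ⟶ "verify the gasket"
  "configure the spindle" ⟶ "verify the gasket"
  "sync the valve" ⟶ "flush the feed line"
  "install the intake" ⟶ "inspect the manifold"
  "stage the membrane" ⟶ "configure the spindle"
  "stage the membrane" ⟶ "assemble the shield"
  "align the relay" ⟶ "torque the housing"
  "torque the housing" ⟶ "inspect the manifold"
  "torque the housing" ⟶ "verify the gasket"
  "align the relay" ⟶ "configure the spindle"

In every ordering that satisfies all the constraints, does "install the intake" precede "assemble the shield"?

Yes

Tracing the constraints gives a chain: "install the intake" → "inspect the manifold" → "assemble the shield".
Hence "install the intake" necessarily comes before "assemble the shield".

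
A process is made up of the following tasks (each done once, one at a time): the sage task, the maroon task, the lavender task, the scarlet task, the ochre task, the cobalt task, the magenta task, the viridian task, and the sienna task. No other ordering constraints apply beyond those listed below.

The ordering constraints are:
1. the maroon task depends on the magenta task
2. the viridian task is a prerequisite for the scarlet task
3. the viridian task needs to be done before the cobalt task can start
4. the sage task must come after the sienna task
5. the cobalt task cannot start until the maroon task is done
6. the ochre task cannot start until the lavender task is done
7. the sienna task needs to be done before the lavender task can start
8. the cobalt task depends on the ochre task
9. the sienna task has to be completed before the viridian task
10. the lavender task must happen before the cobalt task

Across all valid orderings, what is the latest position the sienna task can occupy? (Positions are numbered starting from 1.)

3

Following every chain forward from the sienna task, the tasks that must come later are the sage task, the lavender task, the scarlet task, the ochre task, the cobalt task, the viridian task — 6 of them.
So at least 6 tasks follow the sienna task, putting the sienna task no later than position 3. That position is achievable by scheduling everything else first.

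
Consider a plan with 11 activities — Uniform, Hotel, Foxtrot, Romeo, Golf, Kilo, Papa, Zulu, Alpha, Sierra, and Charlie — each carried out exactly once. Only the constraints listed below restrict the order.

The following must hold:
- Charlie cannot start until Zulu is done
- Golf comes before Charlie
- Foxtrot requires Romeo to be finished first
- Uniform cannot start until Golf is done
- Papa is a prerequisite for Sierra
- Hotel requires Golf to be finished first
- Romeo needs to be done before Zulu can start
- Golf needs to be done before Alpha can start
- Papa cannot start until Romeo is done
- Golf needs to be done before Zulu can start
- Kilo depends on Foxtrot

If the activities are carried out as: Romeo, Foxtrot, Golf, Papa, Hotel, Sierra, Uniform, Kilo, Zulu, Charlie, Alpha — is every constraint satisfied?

Checking each listed constraint against this order: for instance, Romeo is in position 1 and Zulu in position 9, so that constraint holds — and the remaining constraints check out the same way.

Yes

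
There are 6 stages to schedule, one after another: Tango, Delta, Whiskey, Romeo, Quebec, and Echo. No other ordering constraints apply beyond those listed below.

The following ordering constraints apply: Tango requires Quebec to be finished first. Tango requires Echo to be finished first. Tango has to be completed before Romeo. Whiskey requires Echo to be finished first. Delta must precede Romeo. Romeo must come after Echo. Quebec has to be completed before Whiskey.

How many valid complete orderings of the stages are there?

The stages with no prerequisites are Delta, Quebec, Echo; any of them can be placed first.
Enumerating by repeatedly choosing an available stage (one whose prerequisites are all placed) gives 28 distinct complete orderings.

28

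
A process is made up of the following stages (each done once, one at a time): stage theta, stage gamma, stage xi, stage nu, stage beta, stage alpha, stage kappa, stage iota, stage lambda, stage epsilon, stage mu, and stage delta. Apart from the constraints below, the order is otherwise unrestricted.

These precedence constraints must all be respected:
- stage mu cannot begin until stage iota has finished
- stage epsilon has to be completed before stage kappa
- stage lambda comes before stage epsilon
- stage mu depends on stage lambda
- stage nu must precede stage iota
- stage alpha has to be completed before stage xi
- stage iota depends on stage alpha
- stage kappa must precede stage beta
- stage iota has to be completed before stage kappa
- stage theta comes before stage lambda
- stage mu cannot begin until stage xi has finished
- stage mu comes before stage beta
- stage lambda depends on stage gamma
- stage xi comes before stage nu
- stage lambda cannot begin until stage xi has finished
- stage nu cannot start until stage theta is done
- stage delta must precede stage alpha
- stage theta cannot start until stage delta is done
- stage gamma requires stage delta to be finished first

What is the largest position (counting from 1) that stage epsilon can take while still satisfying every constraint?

Following every chain forward from stage epsilon, the stages that must come later are stage beta, stage kappa — 2 of them.
With 2 mandatory successors out of 12 stages total, the latest slot for stage epsilon is 12−2 = 10, and it's reachable by doing all non-successors before stage epsilon.

10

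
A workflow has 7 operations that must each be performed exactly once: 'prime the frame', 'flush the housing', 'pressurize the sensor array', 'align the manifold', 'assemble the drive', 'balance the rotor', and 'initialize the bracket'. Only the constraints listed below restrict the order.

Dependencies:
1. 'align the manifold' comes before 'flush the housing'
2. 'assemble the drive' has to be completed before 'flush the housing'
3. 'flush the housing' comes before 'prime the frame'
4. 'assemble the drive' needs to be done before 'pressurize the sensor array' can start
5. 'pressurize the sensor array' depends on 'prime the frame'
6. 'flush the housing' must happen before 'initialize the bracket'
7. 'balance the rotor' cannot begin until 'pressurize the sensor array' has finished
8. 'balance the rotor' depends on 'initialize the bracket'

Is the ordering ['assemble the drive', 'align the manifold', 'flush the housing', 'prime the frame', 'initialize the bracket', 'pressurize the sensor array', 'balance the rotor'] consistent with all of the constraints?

Going through the constraints one by one, each required predecessor appears earlier in the sequence than its dependent — e.g. 'assemble the drive' (position 1) is before 'pressurize the sensor array' (position 6), as required.

Yes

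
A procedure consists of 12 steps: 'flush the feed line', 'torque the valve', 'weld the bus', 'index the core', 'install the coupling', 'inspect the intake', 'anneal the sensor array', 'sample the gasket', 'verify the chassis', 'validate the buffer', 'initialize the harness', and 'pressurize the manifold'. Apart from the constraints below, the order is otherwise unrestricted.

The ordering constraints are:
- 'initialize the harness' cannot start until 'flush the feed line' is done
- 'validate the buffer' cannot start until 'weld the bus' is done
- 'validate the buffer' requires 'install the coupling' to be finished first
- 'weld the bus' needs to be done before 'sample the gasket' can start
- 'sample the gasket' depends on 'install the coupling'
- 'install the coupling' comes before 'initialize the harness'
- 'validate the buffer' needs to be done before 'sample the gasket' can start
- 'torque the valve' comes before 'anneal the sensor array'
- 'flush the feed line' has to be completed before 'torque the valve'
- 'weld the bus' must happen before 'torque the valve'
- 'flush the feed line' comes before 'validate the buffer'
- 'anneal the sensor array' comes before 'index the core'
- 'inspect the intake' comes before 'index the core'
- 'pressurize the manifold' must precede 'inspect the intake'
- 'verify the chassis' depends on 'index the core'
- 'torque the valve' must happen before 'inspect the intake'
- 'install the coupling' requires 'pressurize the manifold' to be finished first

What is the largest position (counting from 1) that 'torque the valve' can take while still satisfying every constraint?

The steps that are forced after 'torque the valve', directly or by a chain of constraints, are 'index the core', 'inspect the intake', 'anneal the sensor array', 'verify the chassis'. That's 4 steps.
With 4 mandatory successors out of 12 steps total, the latest slot for 'torque the valve' is 12−4 = 8, and it's reachable by doing all non-successors before 'torque the valve'.

8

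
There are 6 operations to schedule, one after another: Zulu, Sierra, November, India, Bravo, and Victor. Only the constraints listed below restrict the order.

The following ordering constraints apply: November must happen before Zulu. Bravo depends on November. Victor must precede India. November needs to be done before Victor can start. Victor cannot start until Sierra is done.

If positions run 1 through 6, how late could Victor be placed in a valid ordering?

5

The only operation forced after Victor (directly or by a chain) is India.
So at least 1 operation follows Victor, putting Victor no later than position 5. That position is achievable by scheduling everything else first.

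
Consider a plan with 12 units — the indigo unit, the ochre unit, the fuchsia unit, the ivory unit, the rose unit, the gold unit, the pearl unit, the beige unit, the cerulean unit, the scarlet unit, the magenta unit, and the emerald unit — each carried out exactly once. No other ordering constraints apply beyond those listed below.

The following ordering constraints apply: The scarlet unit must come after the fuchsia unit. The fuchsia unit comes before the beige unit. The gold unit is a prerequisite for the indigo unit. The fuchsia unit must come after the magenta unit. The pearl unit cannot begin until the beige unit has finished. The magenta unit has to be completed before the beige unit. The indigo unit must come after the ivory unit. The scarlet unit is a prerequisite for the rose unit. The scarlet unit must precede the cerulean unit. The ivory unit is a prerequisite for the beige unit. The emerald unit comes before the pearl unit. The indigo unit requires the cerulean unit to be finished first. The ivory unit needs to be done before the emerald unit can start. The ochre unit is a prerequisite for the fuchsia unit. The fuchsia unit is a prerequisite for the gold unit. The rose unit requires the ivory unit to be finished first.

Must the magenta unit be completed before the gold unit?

Yes

Following the dependencies: the magenta unit → the fuchsia unit → the gold unit.
So the magenta unit must precede the gold unit in any valid ordering.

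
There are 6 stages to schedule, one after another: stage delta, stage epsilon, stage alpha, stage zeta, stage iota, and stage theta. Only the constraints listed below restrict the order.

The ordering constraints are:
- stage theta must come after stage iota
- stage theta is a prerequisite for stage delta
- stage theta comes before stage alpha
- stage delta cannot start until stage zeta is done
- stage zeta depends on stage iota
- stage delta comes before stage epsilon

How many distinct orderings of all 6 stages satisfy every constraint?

7

Stage iota is the only stage with nothing required before it, so every ordering starts there.
Systematically extending each partial ordering one stage at a time and counting, there are 7 complete orderings.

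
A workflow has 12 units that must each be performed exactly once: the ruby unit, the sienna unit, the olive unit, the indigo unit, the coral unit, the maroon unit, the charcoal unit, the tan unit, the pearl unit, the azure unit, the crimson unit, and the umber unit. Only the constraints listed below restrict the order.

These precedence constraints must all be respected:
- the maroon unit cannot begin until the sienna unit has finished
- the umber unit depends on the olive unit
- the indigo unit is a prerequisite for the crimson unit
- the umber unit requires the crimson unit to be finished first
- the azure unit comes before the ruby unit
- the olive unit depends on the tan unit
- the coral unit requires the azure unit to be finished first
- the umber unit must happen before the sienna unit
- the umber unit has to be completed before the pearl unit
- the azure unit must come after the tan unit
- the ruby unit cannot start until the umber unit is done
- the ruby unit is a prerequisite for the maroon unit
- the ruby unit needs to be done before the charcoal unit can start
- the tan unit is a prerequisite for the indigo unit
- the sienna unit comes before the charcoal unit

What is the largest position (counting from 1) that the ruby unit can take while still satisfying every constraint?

The units that are forced after the ruby unit, directly or by a chain of constraints, are the maroon unit, the charcoal unit. That's 2 units.
So at least 2 units follow the ruby unit, putting the ruby unit no later than position 10. That position is achievable by scheduling everything else first.

10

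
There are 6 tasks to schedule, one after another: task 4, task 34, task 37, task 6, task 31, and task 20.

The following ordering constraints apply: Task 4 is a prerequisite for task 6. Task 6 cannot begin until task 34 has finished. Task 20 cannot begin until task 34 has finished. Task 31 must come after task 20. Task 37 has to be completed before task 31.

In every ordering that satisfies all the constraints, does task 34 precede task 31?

Chaining the stated constraints: task 34 → task 20 → task 31.
That forces task 34 before task 31 in every valid schedule.

Yes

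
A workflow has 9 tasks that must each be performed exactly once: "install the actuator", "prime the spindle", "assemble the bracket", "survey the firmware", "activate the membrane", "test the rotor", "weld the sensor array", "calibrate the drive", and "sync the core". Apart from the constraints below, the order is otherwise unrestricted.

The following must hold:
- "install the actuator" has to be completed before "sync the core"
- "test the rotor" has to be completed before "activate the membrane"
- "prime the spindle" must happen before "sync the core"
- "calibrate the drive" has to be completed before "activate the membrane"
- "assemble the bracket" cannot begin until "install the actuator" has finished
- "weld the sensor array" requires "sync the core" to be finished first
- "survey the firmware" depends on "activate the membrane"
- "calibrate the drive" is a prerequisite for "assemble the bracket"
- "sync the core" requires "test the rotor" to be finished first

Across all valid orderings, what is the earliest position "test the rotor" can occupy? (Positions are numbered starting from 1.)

"test the rotor" has no prerequisites at all, so it can go in position 1.

1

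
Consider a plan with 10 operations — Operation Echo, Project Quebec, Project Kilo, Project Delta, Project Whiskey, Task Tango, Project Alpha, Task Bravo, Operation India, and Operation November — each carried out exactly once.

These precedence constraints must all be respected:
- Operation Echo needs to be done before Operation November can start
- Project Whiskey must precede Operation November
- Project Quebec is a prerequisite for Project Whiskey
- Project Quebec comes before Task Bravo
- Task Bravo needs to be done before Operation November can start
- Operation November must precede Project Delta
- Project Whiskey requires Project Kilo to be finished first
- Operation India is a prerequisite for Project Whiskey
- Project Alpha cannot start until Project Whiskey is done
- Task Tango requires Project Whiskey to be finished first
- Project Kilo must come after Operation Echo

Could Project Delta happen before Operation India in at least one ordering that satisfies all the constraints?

No

There is a dependency chain Operation India → Project Whiskey → Operation November → Project Delta, so Project Delta always comes after Operation India.
So no valid ordering can have Project Delta before Operation India.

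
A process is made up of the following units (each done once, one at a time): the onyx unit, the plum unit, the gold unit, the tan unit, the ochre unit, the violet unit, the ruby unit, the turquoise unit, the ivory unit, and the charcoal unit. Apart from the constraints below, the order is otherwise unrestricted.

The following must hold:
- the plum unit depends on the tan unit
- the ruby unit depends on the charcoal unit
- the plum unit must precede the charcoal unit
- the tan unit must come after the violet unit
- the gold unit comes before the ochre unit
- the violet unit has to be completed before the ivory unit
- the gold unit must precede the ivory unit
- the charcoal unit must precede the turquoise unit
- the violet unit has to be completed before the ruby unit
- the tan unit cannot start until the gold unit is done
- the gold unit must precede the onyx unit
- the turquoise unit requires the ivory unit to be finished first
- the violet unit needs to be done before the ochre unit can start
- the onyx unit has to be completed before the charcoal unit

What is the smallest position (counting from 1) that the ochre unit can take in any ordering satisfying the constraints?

Working backwards through the constraints from the ochre unit, its full set of required predecessors is the gold unit, the violet unit — 2 of them.
With 2 mandatory predecessors, the earliest the ochre unit can sit is position 2+1 = 3, and placing just those 2 first achieves it.

3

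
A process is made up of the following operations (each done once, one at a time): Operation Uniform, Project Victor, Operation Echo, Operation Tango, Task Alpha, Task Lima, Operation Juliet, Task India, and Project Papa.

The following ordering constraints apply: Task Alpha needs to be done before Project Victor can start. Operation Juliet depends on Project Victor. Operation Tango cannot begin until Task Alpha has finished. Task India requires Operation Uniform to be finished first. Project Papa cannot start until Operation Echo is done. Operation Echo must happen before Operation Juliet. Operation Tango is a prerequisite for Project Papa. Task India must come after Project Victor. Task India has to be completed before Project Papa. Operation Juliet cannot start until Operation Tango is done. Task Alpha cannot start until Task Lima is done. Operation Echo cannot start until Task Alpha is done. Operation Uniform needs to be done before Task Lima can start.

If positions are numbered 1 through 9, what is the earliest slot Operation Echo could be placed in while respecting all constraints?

The operations that are forced before Operation Echo, directly or transitively, are Operation Uniform, Task Alpha, Task Lima. That's 3 operations.
With 3 mandatory predecessors, the earliest Operation Echo can sit is position 3+1 = 4, and placing just those 3 first achieves it.

4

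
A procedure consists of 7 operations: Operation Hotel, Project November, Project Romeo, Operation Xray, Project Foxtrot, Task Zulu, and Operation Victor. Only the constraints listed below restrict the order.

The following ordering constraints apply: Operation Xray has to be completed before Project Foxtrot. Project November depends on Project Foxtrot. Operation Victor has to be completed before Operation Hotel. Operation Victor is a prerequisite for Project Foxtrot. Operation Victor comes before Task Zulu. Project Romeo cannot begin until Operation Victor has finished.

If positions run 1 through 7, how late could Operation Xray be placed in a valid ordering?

5

The operations that are forced after Operation Xray, directly or by a chain of constraints, are Project November, Project Foxtrot. That's 2 operations.
With 2 mandatory successors out of 7 operations total, the latest slot for Operation Xray is 7−2 = 5, and it's reachable by doing all non-successors before Operation Xray.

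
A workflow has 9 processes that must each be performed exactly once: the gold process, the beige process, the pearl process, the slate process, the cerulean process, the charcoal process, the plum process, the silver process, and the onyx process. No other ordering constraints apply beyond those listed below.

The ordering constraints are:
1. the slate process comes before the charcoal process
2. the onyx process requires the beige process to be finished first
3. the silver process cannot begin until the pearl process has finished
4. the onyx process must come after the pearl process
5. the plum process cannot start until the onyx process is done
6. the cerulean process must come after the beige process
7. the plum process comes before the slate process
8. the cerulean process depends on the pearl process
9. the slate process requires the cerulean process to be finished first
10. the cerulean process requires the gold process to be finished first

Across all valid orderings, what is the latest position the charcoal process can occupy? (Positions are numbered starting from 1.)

9

Nothing depends on the charcoal process, so it can be the final process, position 9.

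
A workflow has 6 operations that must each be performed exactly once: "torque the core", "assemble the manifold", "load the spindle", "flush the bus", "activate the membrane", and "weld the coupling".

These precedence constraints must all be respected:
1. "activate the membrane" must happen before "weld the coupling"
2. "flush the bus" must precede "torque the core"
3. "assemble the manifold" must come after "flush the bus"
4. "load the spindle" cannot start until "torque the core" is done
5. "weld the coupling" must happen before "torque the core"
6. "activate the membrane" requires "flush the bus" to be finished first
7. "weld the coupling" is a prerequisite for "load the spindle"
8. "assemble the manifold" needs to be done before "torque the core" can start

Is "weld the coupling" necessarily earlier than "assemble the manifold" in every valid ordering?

No chain of constraints connects "weld the coupling" to "assemble the manifold" in either direction.
A valid ordering placing "assemble the manifold" before "weld the coupling" exists, so the answer is no.

No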